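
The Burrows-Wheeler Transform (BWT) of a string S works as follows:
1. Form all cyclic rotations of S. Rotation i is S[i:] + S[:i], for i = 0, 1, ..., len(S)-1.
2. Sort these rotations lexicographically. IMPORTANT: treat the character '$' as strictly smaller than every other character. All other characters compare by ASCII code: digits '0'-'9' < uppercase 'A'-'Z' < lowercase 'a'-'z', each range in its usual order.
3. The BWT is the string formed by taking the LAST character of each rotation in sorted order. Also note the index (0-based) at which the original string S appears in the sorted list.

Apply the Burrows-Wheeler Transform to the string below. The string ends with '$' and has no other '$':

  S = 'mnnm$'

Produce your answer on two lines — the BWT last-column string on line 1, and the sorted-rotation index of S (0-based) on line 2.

All 5 rotations (rotation i = S[i:]+S[:i]):
  rot[0] = mnnm$
  rot[1] = nnm$m
  rot[2] = nm$mn
  rot[3] = m$mnn
  rot[4] = $mnnm
Sorted (with $ < everything):
  sorted[0] = $mnnm  (last char: 'm')
  sorted[1] = m$mnn  (last char: 'n')
  sorted[2] = mnnm$  (last char: '$')
  sorted[3] = nm$mn  (last char: 'n')
  sorted[4] = nnm$m  (last char: 'm')
Last column: mn$nm
Original string S is at sorted index 2

Answer: mn$nm
2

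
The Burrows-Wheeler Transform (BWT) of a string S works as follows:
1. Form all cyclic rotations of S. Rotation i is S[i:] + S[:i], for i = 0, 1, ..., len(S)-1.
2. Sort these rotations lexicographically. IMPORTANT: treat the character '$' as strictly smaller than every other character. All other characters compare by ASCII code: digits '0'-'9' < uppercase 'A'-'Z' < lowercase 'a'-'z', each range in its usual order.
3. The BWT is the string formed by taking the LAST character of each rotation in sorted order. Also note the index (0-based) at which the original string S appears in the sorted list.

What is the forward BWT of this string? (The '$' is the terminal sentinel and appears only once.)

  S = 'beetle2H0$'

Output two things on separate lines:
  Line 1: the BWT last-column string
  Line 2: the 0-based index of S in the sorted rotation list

Answer: 0He2$lbete
4

Derivation:
All 10 rotations (rotation i = S[i:]+S[:i]):
  rot[0] = beetle2H0$
  rot[1] = eetle2H0$b
  rot[2] = etle2H0$be
  rot[3] = tle2H0$bee
  rot[4] = le2H0$beet
  rot[5] = e2H0$beetl
  rot[6] = 2H0$beetle
  rot[7] = H0$beetle2
  rot[8] = 0$beetle2H
  rot[9] = $beetle2H0
Sorted (with $ < everything):
  sorted[0] = $beetle2H0  (last char: '0')
  sorted[1] = 0$beetle2H  (last char: 'H')
  sorted[2] = 2H0$beetle  (last char: 'e')
  sorted[3] = H0$beetle2  (last char: '2')
  sorted[4] = beetle2H0$  (last char: '$')
  sorted[5] = e2H0$beetl  (last char: 'l')
  sorted[6] = eetle2H0$b  (last char: 'b')
  sorted[7] = etle2H0$be  (last char: 'e')
  sorted[8] = le2H0$beet  (last char: 't')
  sorted[9] = tle2H0$bee  (last char: 'e')
Last column: 0He2$lbete
Original string S is at sorted index 4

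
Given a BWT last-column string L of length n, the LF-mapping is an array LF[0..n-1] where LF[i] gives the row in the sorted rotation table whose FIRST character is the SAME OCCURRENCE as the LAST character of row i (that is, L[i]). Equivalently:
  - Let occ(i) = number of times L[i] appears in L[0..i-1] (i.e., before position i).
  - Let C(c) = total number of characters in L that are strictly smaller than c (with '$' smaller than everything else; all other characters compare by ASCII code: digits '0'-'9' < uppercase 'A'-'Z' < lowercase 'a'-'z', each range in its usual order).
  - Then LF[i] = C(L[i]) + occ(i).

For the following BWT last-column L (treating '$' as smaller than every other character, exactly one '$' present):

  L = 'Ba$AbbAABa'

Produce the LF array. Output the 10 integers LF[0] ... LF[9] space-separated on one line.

Char counts: '$':1, 'A':3, 'B':2, 'a':2, 'b':2
C (first-col start): C('$')=0, C('A')=1, C('B')=4, C('a')=6, C('b')=8
L[0]='B': occ=0, LF[0]=C('B')+0=4+0=4
L[1]='a': occ=0, LF[1]=C('a')+0=6+0=6
L[2]='$': occ=0, LF[2]=C('$')+0=0+0=0
L[3]='A': occ=0, LF[3]=C('A')+0=1+0=1
L[4]='b': occ=0, LF[4]=C('b')+0=8+0=8
L[5]='b': occ=1, LF[5]=C('b')+1=8+1=9
L[6]='A': occ=1, LF[6]=C('A')+1=1+1=2
L[7]='A': occ=2, LF[7]=C('A')+2=1+2=3
L[8]='B': occ=1, LF[8]=C('B')+1=4+1=5
L[9]='a': occ=1, LF[9]=C('a')+1=6+1=7

Answer: 4 6 0 1 8 9 2 3 5 7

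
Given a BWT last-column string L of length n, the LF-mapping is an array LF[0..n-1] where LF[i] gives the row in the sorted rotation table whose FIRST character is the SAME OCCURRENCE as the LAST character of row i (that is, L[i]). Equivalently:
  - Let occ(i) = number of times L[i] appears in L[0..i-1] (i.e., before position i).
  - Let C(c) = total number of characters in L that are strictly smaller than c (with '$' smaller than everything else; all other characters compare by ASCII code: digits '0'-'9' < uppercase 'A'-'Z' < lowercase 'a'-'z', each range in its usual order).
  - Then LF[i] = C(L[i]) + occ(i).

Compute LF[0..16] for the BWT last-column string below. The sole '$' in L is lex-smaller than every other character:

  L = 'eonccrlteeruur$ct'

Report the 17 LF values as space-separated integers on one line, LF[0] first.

Answer: 4 9 8 1 2 10 7 13 5 6 11 15 16 12 0 3 14

Derivation:
Char counts: '$':1, 'c':3, 'e':3, 'l':1, 'n':1, 'o':1, 'r':3, 't':2, 'u':2
C (first-col start): C('$')=0, C('c')=1, C('e')=4, C('l')=7, C('n')=8, C('o')=9, C('r')=10, C('t')=13, C('u')=15
L[0]='e': occ=0, LF[0]=C('e')+0=4+0=4
L[1]='o': occ=0, LF[1]=C('o')+0=9+0=9
L[2]='n': occ=0, LF[2]=C('n')+0=8+0=8
L[3]='c': occ=0, LF[3]=C('c')+0=1+0=1
L[4]='c': occ=1, LF[4]=C('c')+1=1+1=2
L[5]='r': occ=0, LF[5]=C('r')+0=10+0=10
L[6]='l': occ=0, LF[6]=C('l')+0=7+0=7
L[7]='t': occ=0, LF[7]=C('t')+0=13+0=13
L[8]='e': occ=1, LF[8]=C('e')+1=4+1=5
L[9]='e': occ=2, LF[9]=C('e')+2=4+2=6
L[10]='r': occ=1, LF[10]=C('r')+1=10+1=11
L[11]='u': occ=0, LF[11]=C('u')+0=15+0=15
L[12]='u': occ=1, LF[12]=C('u')+1=15+1=16
L[13]='r': occ=2, LF[13]=C('r')+2=10+2=12
L[14]='$': occ=0, LF[14]=C('$')+0=0+0=0
L[15]='c': occ=2, LF[15]=C('c')+2=1+2=3
L[16]='t': occ=1, LF[16]=C('t')+1=13+1=14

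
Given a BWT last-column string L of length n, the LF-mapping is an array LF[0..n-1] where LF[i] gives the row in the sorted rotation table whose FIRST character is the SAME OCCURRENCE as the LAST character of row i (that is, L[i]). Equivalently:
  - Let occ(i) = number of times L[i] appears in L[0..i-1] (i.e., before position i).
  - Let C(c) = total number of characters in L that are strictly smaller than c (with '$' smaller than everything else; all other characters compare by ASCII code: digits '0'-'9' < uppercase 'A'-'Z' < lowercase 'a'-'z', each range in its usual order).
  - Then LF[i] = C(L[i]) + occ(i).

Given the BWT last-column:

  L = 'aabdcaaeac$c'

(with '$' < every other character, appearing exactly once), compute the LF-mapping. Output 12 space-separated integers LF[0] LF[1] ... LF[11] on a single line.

Char counts: '$':1, 'a':5, 'b':1, 'c':3, 'd':1, 'e':1
C (first-col start): C('$')=0, C('a')=1, C('b')=6, C('c')=7, C('d')=10, C('e')=11
L[0]='a': occ=0, LF[0]=C('a')+0=1+0=1
L[1]='a': occ=1, LF[1]=C('a')+1=1+1=2
L[2]='b': occ=0, LF[2]=C('b')+0=6+0=6
L[3]='d': occ=0, LF[3]=C('d')+0=10+0=10
L[4]='c': occ=0, LF[4]=C('c')+0=7+0=7
L[5]='a': occ=2, LF[5]=C('a')+2=1+2=3
L[6]='a': occ=3, LF[6]=C('a')+3=1+3=4
L[7]='e': occ=0, LF[7]=C('e')+0=11+0=11
L[8]='a': occ=4, LF[8]=C('a')+4=1+4=5
L[9]='c': occ=1, LF[9]=C('c')+1=7+1=8
L[10]='$': occ=0, LF[10]=C('$')+0=0+0=0
L[11]='c': occ=2, LF[11]=C('c')+2=7+2=9

Answer: 1 2 6 10 7 3 4 11 5 8 0 9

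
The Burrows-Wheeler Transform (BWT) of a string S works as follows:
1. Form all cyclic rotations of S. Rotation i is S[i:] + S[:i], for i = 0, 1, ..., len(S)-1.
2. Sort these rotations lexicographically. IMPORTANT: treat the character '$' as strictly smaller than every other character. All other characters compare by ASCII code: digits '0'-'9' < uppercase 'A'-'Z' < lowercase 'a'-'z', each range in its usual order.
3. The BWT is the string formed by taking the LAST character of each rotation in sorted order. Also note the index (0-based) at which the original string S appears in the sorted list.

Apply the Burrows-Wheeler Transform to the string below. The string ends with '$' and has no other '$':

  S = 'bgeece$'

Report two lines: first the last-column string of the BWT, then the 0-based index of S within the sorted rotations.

All 7 rotations (rotation i = S[i:]+S[:i]):
  rot[0] = bgeece$
  rot[1] = geece$b
  rot[2] = eece$bg
  rot[3] = ece$bge
  rot[4] = ce$bgee
  rot[5] = e$bgeec
  rot[6] = $bgeece
Sorted (with $ < everything):
  sorted[0] = $bgeece  (last char: 'e')
  sorted[1] = bgeece$  (last char: '$')
  sorted[2] = ce$bgee  (last char: 'e')
  sorted[3] = e$bgeec  (last char: 'c')
  sorted[4] = ece$bge  (last char: 'e')
  sorted[5] = eece$bg  (last char: 'g')
  sorted[6] = geece$b  (last char: 'b')
Last column: e$ecegb
Original string S is at sorted index 1

Answer: e$ecegb
1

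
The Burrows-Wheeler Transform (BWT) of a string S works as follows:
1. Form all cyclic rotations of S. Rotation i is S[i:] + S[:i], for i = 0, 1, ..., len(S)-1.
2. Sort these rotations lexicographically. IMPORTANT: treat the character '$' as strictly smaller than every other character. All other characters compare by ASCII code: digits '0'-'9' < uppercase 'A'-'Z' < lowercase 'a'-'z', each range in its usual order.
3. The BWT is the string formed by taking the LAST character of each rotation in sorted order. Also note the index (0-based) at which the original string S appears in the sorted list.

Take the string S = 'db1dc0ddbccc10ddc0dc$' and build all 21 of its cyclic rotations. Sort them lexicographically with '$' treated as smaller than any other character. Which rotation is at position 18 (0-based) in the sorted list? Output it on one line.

Answer: dc0ddbccc10ddc0dc$db1

Derivation:
All 21 rotations (rotation i = S[i:]+S[:i]):
  rot[0] = db1dc0ddbccc10ddc0dc$
  rot[1] = b1dc0ddbccc10ddc0dc$d
  rot[2] = 1dc0ddbccc10ddc0dc$db
  rot[3] = dc0ddbccc10ddc0dc$db1
  rot[4] = c0ddbccc10ddc0dc$db1d
  rot[5] = 0ddbccc10ddc0dc$db1dc
  rot[6] = ddbccc10ddc0dc$db1dc0
  rot[7] = dbccc10ddc0dc$db1dc0d
  rot[8] = bccc10ddc0dc$db1dc0dd
  rot[9] = ccc10ddc0dc$db1dc0ddb
  rot[10] = cc10ddc0dc$db1dc0ddbc
  rot[11] = c10ddc0dc$db1dc0ddbcc
  rot[12] = 10ddc0dc$db1dc0ddbccc
  rot[13] = 0ddc0dc$db1dc0ddbccc1
  rot[14] = ddc0dc$db1dc0ddbccc10
  rot[15] = dc0dc$db1dc0ddbccc10d
  rot[16] = c0dc$db1dc0ddbccc10dd
  rot[17] = 0dc$db1dc0ddbccc10ddc
  rot[18] = dc$db1dc0ddbccc10ddc0
  rot[19] = c$db1dc0ddbccc10ddc0d
  rot[20] = $db1dc0ddbccc10ddc0dc
Sorted (with $ < everything):
  sorted[0] = $db1dc0ddbccc10ddc0dc
  sorted[1] = 0dc$db1dc0ddbccc10ddc
  sorted[2] = 0ddbccc10ddc0dc$db1dc
  sorted[3] = 0ddc0dc$db1dc0ddbccc1
  sorted[4] = 10ddc0dc$db1dc0ddbccc
  sorted[5] = 1dc0ddbccc10ddc0dc$db
  sorted[6] = b1dc0ddbccc10ddc0dc$d
  sorted[7] = bccc10ddc0dc$db1dc0dd
  sorted[8] = c$db1dc0ddbccc10ddc0d
  sorted[9] = c0dc$db1dc0ddbccc10dd
  sorted[10] = c0ddbccc10ddc0dc$db1d
  sorted[11] = c10ddc0dc$db1dc0ddbcc
  sorted[12] = cc10ddc0dc$db1dc0ddbc
  sorted[13] = ccc10ddc0dc$db1dc0ddb
  sorted[14] = db1dc0ddbccc10ddc0dc$
  sorted[15] = dbccc10ddc0dc$db1dc0d
  sorted[16] = dc$db1dc0ddbccc10ddc0
  sorted[17] = dc0dc$db1dc0ddbccc10d
  sorted[18] = dc0ddbccc10ddc0dc$db1
  sorted[19] = ddbccc10ddc0dc$db1dc0
  sorted[20] = ddc0dc$db1dc0ddbccc10
sorted[18] = dc0ddbccc10ddc0dc$db1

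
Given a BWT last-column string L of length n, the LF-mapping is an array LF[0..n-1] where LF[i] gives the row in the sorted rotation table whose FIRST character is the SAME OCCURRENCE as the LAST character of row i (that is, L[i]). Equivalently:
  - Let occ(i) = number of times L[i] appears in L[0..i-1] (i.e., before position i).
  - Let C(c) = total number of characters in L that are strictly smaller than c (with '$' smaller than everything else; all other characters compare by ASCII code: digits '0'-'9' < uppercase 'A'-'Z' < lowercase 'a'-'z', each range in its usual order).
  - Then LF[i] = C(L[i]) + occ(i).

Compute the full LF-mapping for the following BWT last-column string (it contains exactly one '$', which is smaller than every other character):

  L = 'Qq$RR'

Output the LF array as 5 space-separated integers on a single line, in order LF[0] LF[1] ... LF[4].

Char counts: '$':1, 'Q':1, 'R':2, 'q':1
C (first-col start): C('$')=0, C('Q')=1, C('R')=2, C('q')=4
L[0]='Q': occ=0, LF[0]=C('Q')+0=1+0=1
L[1]='q': occ=0, LF[1]=C('q')+0=4+0=4
L[2]='$': occ=0, LF[2]=C('$')+0=0+0=0
L[3]='R': occ=0, LF[3]=C('R')+0=2+0=2
L[4]='R': occ=1, LF[4]=C('R')+1=2+1=3

Answer: 1 4 0 2 3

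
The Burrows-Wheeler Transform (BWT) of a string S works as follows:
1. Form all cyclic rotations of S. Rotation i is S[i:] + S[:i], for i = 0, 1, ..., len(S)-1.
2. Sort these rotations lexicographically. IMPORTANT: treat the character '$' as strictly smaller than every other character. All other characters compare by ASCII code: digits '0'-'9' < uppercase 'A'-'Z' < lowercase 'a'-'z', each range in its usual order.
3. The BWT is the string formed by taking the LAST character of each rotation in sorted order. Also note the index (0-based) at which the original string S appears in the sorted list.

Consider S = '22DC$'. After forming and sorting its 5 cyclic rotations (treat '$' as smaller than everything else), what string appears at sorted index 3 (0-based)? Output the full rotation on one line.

All 5 rotations (rotation i = S[i:]+S[:i]):
  rot[0] = 22DC$
  rot[1] = 2DC$2
  rot[2] = DC$22
  rot[3] = C$22D
  rot[4] = $22DC
Sorted (with $ < everything):
  sorted[0] = $22DC
  sorted[1] = 22DC$
  sorted[2] = 2DC$2
  sorted[3] = C$22D
  sorted[4] = DC$22
sorted[3] = C$22D

Answer: C$22D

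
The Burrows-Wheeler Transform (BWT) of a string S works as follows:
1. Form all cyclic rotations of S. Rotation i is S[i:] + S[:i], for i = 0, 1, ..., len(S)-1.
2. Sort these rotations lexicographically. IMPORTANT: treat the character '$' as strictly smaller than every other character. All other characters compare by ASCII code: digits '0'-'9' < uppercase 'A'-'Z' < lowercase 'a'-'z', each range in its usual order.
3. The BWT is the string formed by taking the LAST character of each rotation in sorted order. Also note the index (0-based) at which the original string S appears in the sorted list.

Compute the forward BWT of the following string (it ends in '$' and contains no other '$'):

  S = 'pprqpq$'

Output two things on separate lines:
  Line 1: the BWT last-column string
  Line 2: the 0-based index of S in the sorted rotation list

Answer: q$qpprp
1

Derivation:
All 7 rotations (rotation i = S[i:]+S[:i]):
  rot[0] = pprqpq$
  rot[1] = prqpq$p
  rot[2] = rqpq$pp
  rot[3] = qpq$ppr
  rot[4] = pq$pprq
  rot[5] = q$pprqp
  rot[6] = $pprqpq
Sorted (with $ < everything):
  sorted[0] = $pprqpq  (last char: 'q')
  sorted[1] = pprqpq$  (last char: '$')
  sorted[2] = pq$pprq  (last char: 'q')
  sorted[3] = prqpq$p  (last char: 'p')
  sorted[4] = q$pprqp  (last char: 'p')
  sorted[5] = qpq$ppr  (last char: 'r')
  sorted[6] = rqpq$pp  (last char: 'p')
Last column: q$qpprp
Original string S is at sorted index 1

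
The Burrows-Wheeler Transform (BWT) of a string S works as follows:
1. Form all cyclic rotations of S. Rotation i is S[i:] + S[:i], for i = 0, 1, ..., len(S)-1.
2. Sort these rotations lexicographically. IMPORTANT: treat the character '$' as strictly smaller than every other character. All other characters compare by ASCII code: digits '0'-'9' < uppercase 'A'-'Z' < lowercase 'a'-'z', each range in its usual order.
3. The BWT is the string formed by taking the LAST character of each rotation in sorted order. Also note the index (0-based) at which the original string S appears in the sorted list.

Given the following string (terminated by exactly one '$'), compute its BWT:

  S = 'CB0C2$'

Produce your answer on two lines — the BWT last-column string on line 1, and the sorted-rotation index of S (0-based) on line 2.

Answer: 2BCC0$
5

Derivation:
All 6 rotations (rotation i = S[i:]+S[:i]):
  rot[0] = CB0C2$
  rot[1] = B0C2$C
  rot[2] = 0C2$CB
  rot[3] = C2$CB0
  rot[4] = 2$CB0C
  rot[5] = $CB0C2
Sorted (with $ < everything):
  sorted[0] = $CB0C2  (last char: '2')
  sorted[1] = 0C2$CB  (last char: 'B')
  sorted[2] = 2$CB0C  (last char: 'C')
  sorted[3] = B0C2$C  (last char: 'C')
  sorted[4] = C2$CB0  (last char: '0')
  sorted[5] = CB0C2$  (last char: '$')
Last column: 2BCC0$
Original string S is at sorted index 5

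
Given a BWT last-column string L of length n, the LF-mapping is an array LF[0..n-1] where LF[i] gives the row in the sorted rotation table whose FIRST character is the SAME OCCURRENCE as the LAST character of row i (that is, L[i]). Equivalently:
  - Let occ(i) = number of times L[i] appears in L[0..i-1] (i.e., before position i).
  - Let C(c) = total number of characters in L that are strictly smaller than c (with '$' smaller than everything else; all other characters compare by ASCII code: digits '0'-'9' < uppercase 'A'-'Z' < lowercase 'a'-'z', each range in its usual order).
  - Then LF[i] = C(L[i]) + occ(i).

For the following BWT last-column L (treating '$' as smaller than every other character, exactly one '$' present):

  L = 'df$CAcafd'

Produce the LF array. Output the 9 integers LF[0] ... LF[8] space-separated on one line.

Answer: 5 7 0 2 1 4 3 8 6

Derivation:
Char counts: '$':1, 'A':1, 'C':1, 'a':1, 'c':1, 'd':2, 'f':2
C (first-col start): C('$')=0, C('A')=1, C('C')=2, C('a')=3, C('c')=4, C('d')=5, C('f')=7
L[0]='d': occ=0, LF[0]=C('d')+0=5+0=5
L[1]='f': occ=0, LF[1]=C('f')+0=7+0=7
L[2]='$': occ=0, LF[2]=C('$')+0=0+0=0
L[3]='C': occ=0, LF[3]=C('C')+0=2+0=2
L[4]='A': occ=0, LF[4]=C('A')+0=1+0=1
L[5]='c': occ=0, LF[5]=C('c')+0=4+0=4
L[6]='a': occ=0, LF[6]=C('a')+0=3+0=3
L[7]='f': occ=1, LF[7]=C('f')+1=7+1=8
L[8]='d': occ=1, LF[8]=C('d')+1=5+1=6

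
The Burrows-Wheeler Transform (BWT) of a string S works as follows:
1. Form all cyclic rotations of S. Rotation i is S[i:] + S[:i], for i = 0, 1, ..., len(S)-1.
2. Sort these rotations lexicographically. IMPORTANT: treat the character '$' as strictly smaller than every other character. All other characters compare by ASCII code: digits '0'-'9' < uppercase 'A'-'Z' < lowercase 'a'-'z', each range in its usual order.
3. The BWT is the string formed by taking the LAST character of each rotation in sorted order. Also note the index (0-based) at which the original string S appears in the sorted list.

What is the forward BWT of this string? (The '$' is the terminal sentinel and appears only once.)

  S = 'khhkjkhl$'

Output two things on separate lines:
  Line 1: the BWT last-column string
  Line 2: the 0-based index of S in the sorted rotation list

Answer: lkhkk$jhh
5

Derivation:
All 9 rotations (rotation i = S[i:]+S[:i]):
  rot[0] = khhkjkhl$
  rot[1] = hhkjkhl$k
  rot[2] = hkjkhl$kh
  rot[3] = kjkhl$khh
  rot[4] = jkhl$khhk
  rot[5] = khl$khhkj
  rot[6] = hl$khhkjk
  rot[7] = l$khhkjkh
  rot[8] = $khhkjkhl
Sorted (with $ < everything):
  sorted[0] = $khhkjkhl  (last char: 'l')
  sorted[1] = hhkjkhl$k  (last char: 'k')
  sorted[2] = hkjkhl$kh  (last char: 'h')
  sorted[3] = hl$khhkjk  (last char: 'k')
  sorted[4] = jkhl$khhk  (last char: 'k')
  sorted[5] = khhkjkhl$  (last char: '$')
  sorted[6] = khl$khhkj  (last char: 'j')
  sorted[7] = kjkhl$khh  (last char: 'h')
  sorted[8] = l$khhkjkh  (last char: 'h')
Last column: lkhkk$jhh
Original string S is at sorted index 5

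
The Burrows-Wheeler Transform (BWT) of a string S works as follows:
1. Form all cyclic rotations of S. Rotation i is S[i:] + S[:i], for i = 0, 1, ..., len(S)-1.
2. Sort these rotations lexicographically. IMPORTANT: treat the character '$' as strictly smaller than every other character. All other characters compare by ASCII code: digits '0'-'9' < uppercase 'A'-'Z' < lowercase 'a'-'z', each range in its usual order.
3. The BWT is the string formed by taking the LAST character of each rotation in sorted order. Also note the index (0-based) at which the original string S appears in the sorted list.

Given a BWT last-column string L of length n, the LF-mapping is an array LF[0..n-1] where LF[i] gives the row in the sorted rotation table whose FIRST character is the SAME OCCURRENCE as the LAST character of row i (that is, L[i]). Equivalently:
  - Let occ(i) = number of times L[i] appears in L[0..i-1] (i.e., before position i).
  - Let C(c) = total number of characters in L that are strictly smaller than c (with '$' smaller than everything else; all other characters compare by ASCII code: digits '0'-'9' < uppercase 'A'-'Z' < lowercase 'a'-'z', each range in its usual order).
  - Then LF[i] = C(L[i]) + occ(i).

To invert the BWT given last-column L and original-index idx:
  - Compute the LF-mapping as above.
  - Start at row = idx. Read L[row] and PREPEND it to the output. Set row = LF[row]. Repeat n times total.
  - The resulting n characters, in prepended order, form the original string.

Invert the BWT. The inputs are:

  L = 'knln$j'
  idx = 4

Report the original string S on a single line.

Answer: njnlk$

Derivation:
LF mapping: 2 4 3 5 0 1
Walk LF starting at row 4, prepending L[row]:
  step 1: row=4, L[4]='$', prepend. Next row=LF[4]=0
  step 2: row=0, L[0]='k', prepend. Next row=LF[0]=2
  step 3: row=2, L[2]='l', prepend. Next row=LF[2]=3
  step 4: row=3, L[3]='n', prepend. Next row=LF[3]=5
  step 5: row=5, L[5]='j', prepend. Next row=LF[5]=1
  step 6: row=1, L[1]='n', prepend. Next row=LF[1]=4
Reversed output: njnlk$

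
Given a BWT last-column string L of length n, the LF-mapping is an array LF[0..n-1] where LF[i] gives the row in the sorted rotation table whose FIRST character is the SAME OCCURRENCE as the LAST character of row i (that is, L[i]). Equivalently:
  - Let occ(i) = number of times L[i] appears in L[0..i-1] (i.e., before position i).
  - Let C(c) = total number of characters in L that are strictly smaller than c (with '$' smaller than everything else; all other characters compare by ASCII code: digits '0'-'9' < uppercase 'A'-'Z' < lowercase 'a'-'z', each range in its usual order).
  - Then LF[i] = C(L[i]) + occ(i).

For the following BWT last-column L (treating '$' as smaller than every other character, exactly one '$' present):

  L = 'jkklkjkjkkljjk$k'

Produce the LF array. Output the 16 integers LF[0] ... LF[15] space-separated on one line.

Char counts: '$':1, 'j':5, 'k':8, 'l':2
C (first-col start): C('$')=0, C('j')=1, C('k')=6, C('l')=14
L[0]='j': occ=0, LF[0]=C('j')+0=1+0=1
L[1]='k': occ=0, LF[1]=C('k')+0=6+0=6
L[2]='k': occ=1, LF[2]=C('k')+1=6+1=7
L[3]='l': occ=0, LF[3]=C('l')+0=14+0=14
L[4]='k': occ=2, LF[4]=C('k')+2=6+2=8
L[5]='j': occ=1, LF[5]=C('j')+1=1+1=2
L[6]='k': occ=3, LF[6]=C('k')+3=6+3=9
L[7]='j': occ=2, LF[7]=C('j')+2=1+2=3
L[8]='k': occ=4, LF[8]=C('k')+4=6+4=10
L[9]='k': occ=5, LF[9]=C('k')+5=6+5=11
L[10]='l': occ=1, LF[10]=C('l')+1=14+1=15
L[11]='j': occ=3, LF[11]=C('j')+3=1+3=4
L[12]='j': occ=4, LF[12]=C('j')+4=1+4=5
L[13]='k': occ=6, LF[13]=C('k')+6=6+6=12
L[14]='$': occ=0, LF[14]=C('$')+0=0+0=0
L[15]='k': occ=7, LF[15]=C('k')+7=6+7=13

Answer: 1 6 7 14 8 2 9 3 10 11 15 4 5 12 0 13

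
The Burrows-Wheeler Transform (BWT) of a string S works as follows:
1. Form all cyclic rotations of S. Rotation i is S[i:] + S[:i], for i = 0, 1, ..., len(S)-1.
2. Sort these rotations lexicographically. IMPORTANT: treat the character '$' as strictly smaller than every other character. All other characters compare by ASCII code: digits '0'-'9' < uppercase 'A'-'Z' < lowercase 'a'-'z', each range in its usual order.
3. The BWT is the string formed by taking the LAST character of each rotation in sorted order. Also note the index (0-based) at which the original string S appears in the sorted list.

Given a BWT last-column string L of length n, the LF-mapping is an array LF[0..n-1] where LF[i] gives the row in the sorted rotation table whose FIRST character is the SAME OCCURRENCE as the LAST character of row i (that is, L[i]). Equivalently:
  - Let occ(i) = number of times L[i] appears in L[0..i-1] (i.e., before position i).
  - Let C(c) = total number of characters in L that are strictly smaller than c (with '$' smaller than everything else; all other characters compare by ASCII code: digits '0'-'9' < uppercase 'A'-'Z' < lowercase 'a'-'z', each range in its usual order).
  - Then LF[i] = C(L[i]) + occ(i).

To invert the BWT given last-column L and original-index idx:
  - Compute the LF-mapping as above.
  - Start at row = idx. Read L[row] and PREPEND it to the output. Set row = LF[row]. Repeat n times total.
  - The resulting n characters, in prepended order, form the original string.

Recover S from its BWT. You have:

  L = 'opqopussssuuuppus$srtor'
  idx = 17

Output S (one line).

LF mapping: 1 4 8 2 5 18 11 12 13 14 19 20 21 6 7 22 15 0 16 9 17 3 10
Walk LF starting at row 17, prepending L[row]:
  step 1: row=17, L[17]='$', prepend. Next row=LF[17]=0
  step 2: row=0, L[0]='o', prepend. Next row=LF[0]=1
  step 3: row=1, L[1]='p', prepend. Next row=LF[1]=4
  step 4: row=4, L[4]='p', prepend. Next row=LF[4]=5
  step 5: row=5, L[5]='u', prepend. Next row=LF[5]=18
  step 6: row=18, L[18]='s', prepend. Next row=LF[18]=16
  step 7: row=16, L[16]='s', prepend. Next row=LF[16]=15
  step 8: row=15, L[15]='u', prepend. Next row=LF[15]=22
  step 9: row=22, L[22]='r', prepend. Next row=LF[22]=10
  step 10: row=10, L[10]='u', prepend. Next row=LF[10]=19
  step 11: row=19, L[19]='r', prepend. Next row=LF[19]=9
  step 12: row=9, L[9]='s', prepend. Next row=LF[9]=14
  step 13: row=14, L[14]='p', prepend. Next row=LF[14]=7
  step 14: row=7, L[7]='s', prepend. Next row=LF[7]=12
  step 15: row=12, L[12]='u', prepend. Next row=LF[12]=21
  step 16: row=21, L[21]='o', prepend. Next row=LF[21]=3
  step 17: row=3, L[3]='o', prepend. Next row=LF[3]=2
  step 18: row=2, L[2]='q', prepend. Next row=LF[2]=8
  step 19: row=8, L[8]='s', prepend. Next row=LF[8]=13
  step 20: row=13, L[13]='p', prepend. Next row=LF[13]=6
  step 21: row=6, L[6]='s', prepend. Next row=LF[6]=11
  step 22: row=11, L[11]='u', prepend. Next row=LF[11]=20
  step 23: row=20, L[20]='t', prepend. Next row=LF[20]=17
Reversed output: tuspsqoouspsrurussuppo$

Answer: tuspsqoouspsrurussuppo$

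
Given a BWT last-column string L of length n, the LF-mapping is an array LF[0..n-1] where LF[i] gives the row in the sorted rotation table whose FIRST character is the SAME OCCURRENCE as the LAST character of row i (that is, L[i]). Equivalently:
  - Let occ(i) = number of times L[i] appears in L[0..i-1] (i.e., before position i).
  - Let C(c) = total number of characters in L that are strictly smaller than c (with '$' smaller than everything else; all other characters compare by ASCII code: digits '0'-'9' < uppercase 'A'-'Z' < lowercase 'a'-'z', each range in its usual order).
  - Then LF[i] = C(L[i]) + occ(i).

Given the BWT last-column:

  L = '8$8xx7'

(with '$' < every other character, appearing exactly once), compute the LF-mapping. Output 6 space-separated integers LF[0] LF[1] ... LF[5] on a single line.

Char counts: '$':1, '7':1, '8':2, 'x':2
C (first-col start): C('$')=0, C('7')=1, C('8')=2, C('x')=4
L[0]='8': occ=0, LF[0]=C('8')+0=2+0=2
L[1]='$': occ=0, LF[1]=C('$')+0=0+0=0
L[2]='8': occ=1, LF[2]=C('8')+1=2+1=3
L[3]='x': occ=0, LF[3]=C('x')+0=4+0=4
L[4]='x': occ=1, LF[4]=C('x')+1=4+1=5
L[5]='7': occ=0, LF[5]=C('7')+0=1+0=1

Answer: 2 0 3 4 5 1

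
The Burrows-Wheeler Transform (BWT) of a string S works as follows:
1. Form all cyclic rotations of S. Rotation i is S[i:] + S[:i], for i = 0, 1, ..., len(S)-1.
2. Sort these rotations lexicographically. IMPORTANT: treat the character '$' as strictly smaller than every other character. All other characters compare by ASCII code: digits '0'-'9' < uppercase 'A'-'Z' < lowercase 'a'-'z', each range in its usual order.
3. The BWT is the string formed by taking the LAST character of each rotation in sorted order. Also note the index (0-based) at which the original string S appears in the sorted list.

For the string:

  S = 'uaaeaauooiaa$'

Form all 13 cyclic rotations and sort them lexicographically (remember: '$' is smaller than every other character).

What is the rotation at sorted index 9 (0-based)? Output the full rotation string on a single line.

Answer: oiaa$uaaeaauo

Derivation:
All 13 rotations (rotation i = S[i:]+S[:i]):
  rot[0] = uaaeaauooiaa$
  rot[1] = aaeaauooiaa$u
  rot[2] = aeaauooiaa$ua
  rot[3] = eaauooiaa$uaa
  rot[4] = aauooiaa$uaae
  rot[5] = auooiaa$uaaea
  rot[6] = uooiaa$uaaeaa
  rot[7] = ooiaa$uaaeaau
  rot[8] = oiaa$uaaeaauo
  rot[9] = iaa$uaaeaauoo
  rot[10] = aa$uaaeaauooi
  rot[11] = a$uaaeaauooia
  rot[12] = $uaaeaauooiaa
Sorted (with $ < everything):
  sorted[0] = $uaaeaauooiaa
  sorted[1] = a$uaaeaauooia
  sorted[2] = aa$uaaeaauooi
  sorted[3] = aaeaauooiaa$u
  sorted[4] = aauooiaa$uaae
  sorted[5] = aeaauooiaa$ua
  sorted[6] = auooiaa$uaaea
  sorted[7] = eaauooiaa$uaa
  sorted[8] = iaa$uaaeaauoo
  sorted[9] = oiaa$uaaeaauo
  sorted[10] = ooiaa$uaaeaau
  sorted[11] = uaaeaauooiaa$
  sorted[12] = uooiaa$uaaeaa
sorted[9] = oiaa$uaaeaauo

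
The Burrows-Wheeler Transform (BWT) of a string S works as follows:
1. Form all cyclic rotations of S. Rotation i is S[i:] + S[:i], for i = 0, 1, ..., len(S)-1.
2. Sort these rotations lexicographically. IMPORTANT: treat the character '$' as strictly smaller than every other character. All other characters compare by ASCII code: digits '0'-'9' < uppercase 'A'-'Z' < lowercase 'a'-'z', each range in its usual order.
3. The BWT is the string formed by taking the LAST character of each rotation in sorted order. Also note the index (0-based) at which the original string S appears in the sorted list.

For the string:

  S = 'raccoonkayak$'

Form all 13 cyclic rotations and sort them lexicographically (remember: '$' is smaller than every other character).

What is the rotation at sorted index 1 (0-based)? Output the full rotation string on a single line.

All 13 rotations (rotation i = S[i:]+S[:i]):
  rot[0] = raccoonkayak$
  rot[1] = accoonkayak$r
  rot[2] = ccoonkayak$ra
  rot[3] = coonkayak$rac
  rot[4] = oonkayak$racc
  rot[5] = onkayak$racco
  rot[6] = nkayak$raccoo
  rot[7] = kayak$raccoon
  rot[8] = ayak$raccoonk
  rot[9] = yak$raccoonka
  rot[10] = ak$raccoonkay
  rot[11] = k$raccoonkaya
  rot[12] = $raccoonkayak
Sorted (with $ < everything):
  sorted[0] = $raccoonkayak
  sorted[1] = accoonkayak$r
  sorted[2] = ak$raccoonkay
  sorted[3] = ayak$raccoonk
  sorted[4] = ccoonkayak$ra
  sorted[5] = coonkayak$rac
  sorted[6] = k$raccoonkaya
  sorted[7] = kayak$raccoon
  sorted[8] = nkayak$raccoo
  sorted[9] = onkayak$racco
  sorted[10] = oonkayak$racc
  sorted[11] = raccoonkayak$
  sorted[12] = yak$raccoonka
sorted[1] = accoonkayak$r

Answer: accoonkayak$r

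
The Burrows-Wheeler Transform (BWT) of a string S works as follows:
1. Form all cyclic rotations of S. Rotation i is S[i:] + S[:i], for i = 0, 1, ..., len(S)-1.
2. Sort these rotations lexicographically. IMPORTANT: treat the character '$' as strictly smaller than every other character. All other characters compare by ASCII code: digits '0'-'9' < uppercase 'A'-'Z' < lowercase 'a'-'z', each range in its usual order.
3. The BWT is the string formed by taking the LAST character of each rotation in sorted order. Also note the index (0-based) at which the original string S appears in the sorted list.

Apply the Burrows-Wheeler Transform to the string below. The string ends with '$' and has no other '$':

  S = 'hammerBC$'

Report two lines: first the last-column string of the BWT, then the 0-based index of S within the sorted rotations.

All 9 rotations (rotation i = S[i:]+S[:i]):
  rot[0] = hammerBC$
  rot[1] = ammerBC$h
  rot[2] = mmerBC$ha
  rot[3] = merBC$ham
  rot[4] = erBC$hamm
  rot[5] = rBC$hamme
  rot[6] = BC$hammer
  rot[7] = C$hammerB
  rot[8] = $hammerBC
Sorted (with $ < everything):
  sorted[0] = $hammerBC  (last char: 'C')
  sorted[1] = BC$hammer  (last char: 'r')
  sorted[2] = C$hammerB  (last char: 'B')
  sorted[3] = ammerBC$h  (last char: 'h')
  sorted[4] = erBC$hamm  (last char: 'm')
  sorted[5] = hammerBC$  (last char: '$')
  sorted[6] = merBC$ham  (last char: 'm')
  sorted[7] = mmerBC$ha  (last char: 'a')
  sorted[8] = rBC$hamme  (last char: 'e')
Last column: CrBhm$mae
Original string S is at sorted index 5

Answer: CrBhm$mae
5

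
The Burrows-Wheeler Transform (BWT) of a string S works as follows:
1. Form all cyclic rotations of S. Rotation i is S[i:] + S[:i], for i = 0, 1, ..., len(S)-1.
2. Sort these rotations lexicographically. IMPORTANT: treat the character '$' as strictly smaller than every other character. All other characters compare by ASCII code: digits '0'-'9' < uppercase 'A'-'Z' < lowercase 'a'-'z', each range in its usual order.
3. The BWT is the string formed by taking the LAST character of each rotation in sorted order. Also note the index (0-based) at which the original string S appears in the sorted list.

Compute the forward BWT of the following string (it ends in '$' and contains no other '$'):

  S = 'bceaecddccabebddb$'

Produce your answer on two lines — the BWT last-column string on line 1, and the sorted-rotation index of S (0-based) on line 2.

All 18 rotations (rotation i = S[i:]+S[:i]):
  rot[0] = bceaecddccabebddb$
  rot[1] = ceaecddccabebddb$b
  rot[2] = eaecddccabebddb$bc
  rot[3] = aecddccabebddb$bce
  rot[4] = ecddccabebddb$bcea
  rot[5] = cddccabebddb$bceae
  rot[6] = ddccabebddb$bceaec
  rot[7] = dccabebddb$bceaecd
  rot[8] = ccabebddb$bceaecdd
  rot[9] = cabebddb$bceaecddc
  rot[10] = abebddb$bceaecddcc
  rot[11] = bebddb$bceaecddcca
  rot[12] = ebddb$bceaecddccab
  rot[13] = bddb$bceaecddccabe
  rot[14] = ddb$bceaecddccabeb
  rot[15] = db$bceaecddccabebd
  rot[16] = b$bceaecddccabebdd
  rot[17] = $bceaecddccabebddb
Sorted (with $ < everything):
  sorted[0] = $bceaecddccabebddb  (last char: 'b')
  sorted[1] = abebddb$bceaecddcc  (last char: 'c')
  sorted[2] = aecddccabebddb$bce  (last char: 'e')
  sorted[3] = b$bceaecddccabebdd  (last char: 'd')
  sorted[4] = bceaecddccabebddb$  (last char: '$')
  sorted[5] = bddb$bceaecddccabe  (last char: 'e')
  sorted[6] = bebddb$bceaecddcca  (last char: 'a')
  sorted[7] = cabebddb$bceaecddc  (last char: 'c')
  sorted[8] = ccabebddb$bceaecdd  (last char: 'd')
  sorted[9] = cddccabebddb$bceae  (last char: 'e')
  sorted[10] = ceaecddccabebddb$b  (last char: 'b')
  sorted[11] = db$bceaecddccabebd  (last char: 'd')
  sorted[12] = dccabebddb$bceaecd  (last char: 'd')
  sorted[13] = ddb$bceaecddccabeb  (last char: 'b')
  sorted[14] = ddccabebddb$bceaec  (last char: 'c')
  sorted[15] = eaecddccabebddb$bc  (last char: 'c')
  sorted[16] = ebddb$bceaecddccab  (last char: 'b')
  sorted[17] = ecddccabebddb$bcea  (last char: 'a')
Last column: bced$eacdebddbccba
Original string S is at sorted index 4

Answer: bced$eacdebddbccba
4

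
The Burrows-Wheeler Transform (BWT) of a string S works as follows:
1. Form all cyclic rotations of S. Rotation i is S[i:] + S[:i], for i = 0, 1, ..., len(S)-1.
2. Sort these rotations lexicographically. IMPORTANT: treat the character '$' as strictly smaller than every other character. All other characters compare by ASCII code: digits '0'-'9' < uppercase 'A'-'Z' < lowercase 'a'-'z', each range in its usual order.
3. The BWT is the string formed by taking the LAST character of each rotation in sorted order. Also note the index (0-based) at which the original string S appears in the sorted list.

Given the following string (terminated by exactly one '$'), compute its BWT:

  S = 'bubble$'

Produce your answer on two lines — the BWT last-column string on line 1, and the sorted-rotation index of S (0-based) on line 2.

Answer: eub$lbb
3

Derivation:
All 7 rotations (rotation i = S[i:]+S[:i]):
  rot[0] = bubble$
  rot[1] = ubble$b
  rot[2] = bble$bu
  rot[3] = ble$bub
  rot[4] = le$bubb
  rot[5] = e$bubbl
  rot[6] = $bubble
Sorted (with $ < everything):
  sorted[0] = $bubble  (last char: 'e')
  sorted[1] = bble$bu  (last char: 'u')
  sorted[2] = ble$bub  (last char: 'b')
  sorted[3] = bubble$  (last char: '$')
  sorted[4] = e$bubbl  (last char: 'l')
  sorted[5] = le$bubb  (last char: 'b')
  sorted[6] = ubble$b  (last char: 'b')
Last column: eub$lbb
Original string S is at sorted index 3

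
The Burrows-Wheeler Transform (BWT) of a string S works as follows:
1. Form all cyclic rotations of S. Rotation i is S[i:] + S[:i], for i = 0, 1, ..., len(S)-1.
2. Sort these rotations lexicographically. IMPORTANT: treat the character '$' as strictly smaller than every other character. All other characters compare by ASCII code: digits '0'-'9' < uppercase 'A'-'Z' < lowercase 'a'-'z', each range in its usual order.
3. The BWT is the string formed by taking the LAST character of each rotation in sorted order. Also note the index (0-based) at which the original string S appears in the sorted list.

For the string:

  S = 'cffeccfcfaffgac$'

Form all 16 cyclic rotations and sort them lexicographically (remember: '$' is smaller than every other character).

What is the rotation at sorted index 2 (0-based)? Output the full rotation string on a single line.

All 16 rotations (rotation i = S[i:]+S[:i]):
  rot[0] = cffeccfcfaffgac$
  rot[1] = ffeccfcfaffgac$c
  rot[2] = feccfcfaffgac$cf
  rot[3] = eccfcfaffgac$cff
  rot[4] = ccfcfaffgac$cffe
  rot[5] = cfcfaffgac$cffec
  rot[6] = fcfaffgac$cffecc
  rot[7] = cfaffgac$cffeccf
  rot[8] = faffgac$cffeccfc
  rot[9] = affgac$cffeccfcf
  rot[10] = ffgac$cffeccfcfa
  rot[11] = fgac$cffeccfcfaf
  rot[12] = gac$cffeccfcfaff
  rot[13] = ac$cffeccfcfaffg
  rot[14] = c$cffeccfcfaffga
  rot[15] = $cffeccfcfaffgac
Sorted (with $ < everything):
  sorted[0] = $cffeccfcfaffgac
  sorted[1] = ac$cffeccfcfaffg
  sorted[2] = affgac$cffeccfcf
  sorted[3] = c$cffeccfcfaffga
  sorted[4] = ccfcfaffgac$cffe
  sorted[5] = cfaffgac$cffeccf
  sorted[6] = cfcfaffgac$cffec
  sorted[7] = cffeccfcfaffgac$
  sorted[8] = eccfcfaffgac$cff
  sorted[9] = faffgac$cffeccfc
  sorted[10] = fcfaffgac$cffecc
  sorted[11] = feccfcfaffgac$cf
  sorted[12] = ffeccfcfaffgac$c
  sorted[13] = ffgac$cffeccfcfa
  sorted[14] = fgac$cffeccfcfaf
  sorted[15] = gac$cffeccfcfaff
sorted[2] = affgac$cffeccfcf

Answer: affgac$cffeccfcf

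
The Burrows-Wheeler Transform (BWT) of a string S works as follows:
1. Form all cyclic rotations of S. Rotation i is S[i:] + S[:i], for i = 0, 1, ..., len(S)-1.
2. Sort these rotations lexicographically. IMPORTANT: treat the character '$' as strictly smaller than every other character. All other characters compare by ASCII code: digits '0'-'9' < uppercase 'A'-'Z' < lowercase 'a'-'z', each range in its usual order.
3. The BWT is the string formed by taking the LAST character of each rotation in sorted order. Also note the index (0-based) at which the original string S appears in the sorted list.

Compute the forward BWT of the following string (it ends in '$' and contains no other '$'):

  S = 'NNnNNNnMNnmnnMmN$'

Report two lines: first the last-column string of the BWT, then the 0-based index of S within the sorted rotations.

Answer: NnnmnN$NNMMnNnNNm
6

Derivation:
All 17 rotations (rotation i = S[i:]+S[:i]):
  rot[0] = NNnNNNnMNnmnnMmN$
  rot[1] = NnNNNnMNnmnnMmN$N
  rot[2] = nNNNnMNnmnnMmN$NN
  rot[3] = NNNnMNnmnnMmN$NNn
  rot[4] = NNnMNnmnnMmN$NNnN
  rot[5] = NnMNnmnnMmN$NNnNN
  rot[6] = nMNnmnnMmN$NNnNNN
  rot[7] = MNnmnnMmN$NNnNNNn
  rot[8] = NnmnnMmN$NNnNNNnM
  rot[9] = nmnnMmN$NNnNNNnMN
  rot[10] = mnnMmN$NNnNNNnMNn
  rot[11] = nnMmN$NNnNNNnMNnm
  rot[12] = nMmN$NNnNNNnMNnmn
  rot[13] = MmN$NNnNNNnMNnmnn
  rot[14] = mN$NNnNNNnMNnmnnM
  rot[15] = N$NNnNNNnMNnmnnMm
  rot[16] = $NNnNNNnMNnmnnMmN
Sorted (with $ < everything):
  sorted[0] = $NNnNNNnMNnmnnMmN  (last char: 'N')
  sorted[1] = MNnmnnMmN$NNnNNNn  (last char: 'n')
  sorted[2] = MmN$NNnNNNnMNnmnn  (last char: 'n')
  sorted[3] = N$NNnNNNnMNnmnnMm  (last char: 'm')
  sorted[4] = NNNnMNnmnnMmN$NNn  (last char: 'n')
  sorted[5] = NNnMNnmnnMmN$NNnN  (last char: 'N')
  sorted[6] = NNnNNNnMNnmnnMmN$  (last char: '$')
  sorted[7] = NnMNnmnnMmN$NNnNN  (last char: 'N')
  sorted[8] = NnNNNnMNnmnnMmN$N  (last char: 'N')
  sorted[9] = NnmnnMmN$NNnNNNnM  (last char: 'M')
  sorted[10] = mN$NNnNNNnMNnmnnM  (last char: 'M')
  sorted[11] = mnnMmN$NNnNNNnMNn  (last char: 'n')
  sorted[12] = nMNnmnnMmN$NNnNNN  (last char: 'N')
  sorted[13] = nMmN$NNnNNNnMNnmn  (last char: 'n')
  sorted[14] = nNNNnMNnmnnMmN$NN  (last char: 'N')
  sorted[15] = nmnnMmN$NNnNNNnMN  (last char: 'N')
  sorted[16] = nnMmN$NNnNNNnMNnm  (last char: 'm')
Last column: NnnmnN$NNMMnNnNNm
Original string S is at sorted index 6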